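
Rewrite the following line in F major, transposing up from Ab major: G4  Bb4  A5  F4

E5 G5 F#6 D5

From Ab up to F is a major sixth; apply that to each pitch.
G4 → E5
Bb4 → G5
A5 → F#6
F4 → D5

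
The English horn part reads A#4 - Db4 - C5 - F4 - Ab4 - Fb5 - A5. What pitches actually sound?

The English horn sounds a perfect fifth below written, so transpose each written note down a perfect fifth.
A#4 -> D#4
Db4 -> Gb3
C5 -> F4
F4 -> Bb3
Ab4 -> Db4
Fb5 -> Bbb4
A5 -> D5

D#4 Gb3 F4 Bb3 Db4 Bbb4 D5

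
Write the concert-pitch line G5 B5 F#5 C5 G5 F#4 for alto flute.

C6 E6 B5 F5 C6 B4

The alto flute sounds a perfect fourth below written, so the written part must be a perfect fourth above concert — transpose each note up.
G5 becomes C6
B5 becomes E6
F#5 becomes B5
C5 becomes F5
G5 becomes C6
F#4 becomes B4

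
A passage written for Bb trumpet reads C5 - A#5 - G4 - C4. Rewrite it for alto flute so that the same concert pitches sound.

First find concert pitch: the Bb trumpet sounds a major second below written, so C5 A#5 G4 C4 sounds Bb4 G#5 F4 Bb3.
Then write for alto flute: it sounds a perfect fourth below written, so the part must be a perfect fourth above concert.
Bb4 → Eb5
G#5 → C#6
F4 → Bb4
Bb3 → Eb4

Eb5 C#6 Bb4 Eb4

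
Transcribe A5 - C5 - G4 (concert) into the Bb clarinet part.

Written C4 sounds as Bb3 on the Bb clarinet, so concert pitches are written a major second up.
A5 becomes B5
C5 becomes D5
G4 becomes A4

B5 D5 A4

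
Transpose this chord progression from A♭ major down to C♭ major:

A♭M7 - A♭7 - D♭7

CbM7 Cb7 Fb7

A♭ major down to C♭ major is a major sixth; each chord root moves by that interval while the quality stays the same.
A♭M7: root A♭ down a major sixth → Cb, giving CbM7.
A♭7: root A♭ down a major sixth → Cb, giving Cb7.
D♭7: root D♭ down a major sixth → Fb, giving Fb7.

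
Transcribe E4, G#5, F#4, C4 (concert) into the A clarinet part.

The A clarinet sounds a minor third below written, so the written part must be a minor third above concert — transpose each note up.
E4 gives G4
G#5 gives B5
F#4 gives A4
C4 gives Eb4

G4 B5 A4 Eb4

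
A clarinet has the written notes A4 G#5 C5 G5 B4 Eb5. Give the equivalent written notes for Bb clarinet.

First find concert pitch: the A clarinet sounds a minor third below written, so A4 G#5 C5 G5 B4 Eb5 sounds F#4 E#5 A4 E5 G#4 C5.
Then write for Bb clarinet: it sounds a major second below written, so the part must be a major second above concert.
F#4 → G#4
E#5 → F##5
A4 → B4
E5 → F#5
G#4 → A#4
C5 → D5

G#4 F##5 B4 F#5 A#4 D5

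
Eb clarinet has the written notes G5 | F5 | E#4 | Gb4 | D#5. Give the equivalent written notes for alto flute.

First find concert pitch: the Eb clarinet sounds a minor third above written, so G5 F5 E#4 Gb4 D#5 sounds Bb5 Ab5 G#4 Bbb4 F#5.
Then write for alto flute: it sounds a perfect fourth below written, so the part must be a perfect fourth above concert.
Bb5 → Eb6
Ab5 → Db6
G#4 → C#5
Bbb4 → Ebb5
F#5 → B5

Eb6 Db6 C#5 Ebb5 B5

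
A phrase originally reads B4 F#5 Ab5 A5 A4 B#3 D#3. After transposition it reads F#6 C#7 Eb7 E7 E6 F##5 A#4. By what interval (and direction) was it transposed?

Take the first pair: B4 → F#6. B to F spans 12 letter names, so the interval is some kind of twelfth.
B4 to F#6 is 19 semitones, which makes it a perfect twelfth; the second version is higher, so the direction is up.
Checking another pair — D#3 → A#4 — gives the same interval.

up a perfect twelfth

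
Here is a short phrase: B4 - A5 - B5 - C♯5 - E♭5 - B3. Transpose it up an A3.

B4 up an augmented third is D##5.
An augmented third up from A5 gives C##6.
B5 up an augmented third is D##6.
An augmented third up from C#5 gives E##5.
Eb5 up an augmented third is G#5.
B3 up an augmented third is D##4.

D##5 C##6 D##6 E##5 G#5 D##4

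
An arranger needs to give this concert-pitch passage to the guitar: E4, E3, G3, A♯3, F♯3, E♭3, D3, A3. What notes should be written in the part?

Written C4 sounds as C3 on the guitar, so concert pitches are written a perfect octave up.
E4 to E5
E3 to E4
G3 to G4
A#3 to A#4
F#3 to F#4
Eb3 to Eb4
D3 to D4
A3 to A4

E5 E4 G4 A#4 F#4 Eb4 D4 A4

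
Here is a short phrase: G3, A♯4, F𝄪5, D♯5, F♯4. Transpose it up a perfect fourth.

C4 D#5 B#5 G#5 B4

A perfect fourth up from G3 gives C4.
A#4: a fourth up reaches D, and 5 semitones makes it D#5.
F##5: a fourth up reaches B, and 5 semitones makes it B#5.
A perfect fourth up from D#5 gives G#5.
A perfect fourth up from F#4 gives B4.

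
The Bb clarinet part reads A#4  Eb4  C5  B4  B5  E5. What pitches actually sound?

The Bb clarinet sounds a major second below written, so transpose each written note down a major second.
A#4 → G#4
Eb4 → Db4
C5 → Bb4
B4 → A4
B5 → A5
E5 → D5

G#4 Db4 Bb4 A4 A5 D5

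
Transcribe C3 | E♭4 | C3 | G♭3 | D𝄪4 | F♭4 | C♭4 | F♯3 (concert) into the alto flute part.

F3 Ab4 F3 Cb4 G##4 Bbb4 Fb4 B3

The alto flute sounds a perfect fourth below written, so the written part must be a perfect fourth above concert — transpose each note up.
C3 -> F3
Eb4 -> Ab4
C3 -> F3
Gb3 -> Cb4
D##4 -> G##4
Fb4 -> Bbb4
Cb4 -> Fb4
F#3 -> B3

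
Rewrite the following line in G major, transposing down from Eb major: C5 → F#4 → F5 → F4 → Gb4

E4 A#3 A4 A3 Bb3

From Eb down to G is a minor sixth; apply that to each pitch.
C5 becomes E4
F#4 becomes A#3
F5 becomes A4
F4 becomes A3
Gb4 becomes Bb3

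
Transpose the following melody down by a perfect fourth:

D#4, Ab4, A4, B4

D#4 becomes A#3
Ab4 becomes Eb4
A4 becomes E4
B4 becomes F#4

A#3 Eb4 E4 F#4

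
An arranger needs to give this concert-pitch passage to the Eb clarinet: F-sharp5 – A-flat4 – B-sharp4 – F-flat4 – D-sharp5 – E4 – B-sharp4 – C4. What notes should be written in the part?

D#5 F4 G##4 Db4 B#4 C#4 G##4 A3

The Eb clarinet sounds a minor third above written, so the written part must be a minor third below concert — transpose each note down.
F#5 -> D#5
Ab4 -> F4
B#4 -> G##4
Fb4 -> Db4
D#5 -> B#4
E4 -> C#4
B#4 -> G##4
C4 -> A3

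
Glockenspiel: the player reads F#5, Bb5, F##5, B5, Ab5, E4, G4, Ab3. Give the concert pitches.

The glockenspiel sounds a perfect fifteenth above written, so transpose each written note up a perfect fifteenth.
F#5 gives F#7
Bb5 gives Bb7
F##5 gives F##7
B5 gives B7
Ab5 gives Ab7
E4 gives E6
G4 gives G6
Ab3 gives Ab5

F#7 Bb7 F##7 B7 Ab7 E6 G6 Ab5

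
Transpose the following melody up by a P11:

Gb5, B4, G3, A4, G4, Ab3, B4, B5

Gb5 -> Cb7
B4 -> E6
G3 -> C5
A4 -> D6
G4 -> C6
Ab3 -> Db5
B4 -> E6
B5 -> E7

Cb7 E6 C5 D6 C6 Db5 E6 E7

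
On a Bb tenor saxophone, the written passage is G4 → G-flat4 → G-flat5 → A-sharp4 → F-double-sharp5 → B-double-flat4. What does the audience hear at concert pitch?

F3 Fb3 Fb4 G#3 E#4 Abb3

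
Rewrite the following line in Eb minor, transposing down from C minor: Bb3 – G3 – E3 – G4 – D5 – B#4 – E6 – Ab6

C minor to Eb minor down is a major sixth, so every note moves down by that interval.
Bb3 → Db3
G3 → Bb2
E3 → G2
G4 → Bb3
D5 → F4
B#4 → D#4
E6 → G5
Ab6 → Cb6

Db3 Bb2 G2 Bb3 F4 D#4 G5 Cb6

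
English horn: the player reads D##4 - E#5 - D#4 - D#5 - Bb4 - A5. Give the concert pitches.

Written C4 on the English horn sounds as F3, a perfect fifth lower; apply that shift to every note.
D##4 gives G##3
E#5 gives A#4
D#4 gives G#3
D#5 gives G#4
Bb4 gives Eb4
A5 gives D5

G##3 A#4 G#3 G#4 Eb4 D5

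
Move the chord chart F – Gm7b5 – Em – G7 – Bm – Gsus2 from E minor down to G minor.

Ab Bbm7b5 Gm Bb7 Dm Bbsus2

E minor down to G minor is a major sixth; each chord root moves by that interval while the quality stays the same.
F: root F down a major sixth → Ab, giving Ab.
Gm7b5: root G down a major sixth → Bb, giving Bbm7b5.
Em: root E down a major sixth → G, giving Gm.
G7: root G down a major sixth → Bb, giving Bb7.
Bm: root B down a major sixth → D, giving Dm.
Gsus2: root G down a major sixth → Bb, giving Bbsus2.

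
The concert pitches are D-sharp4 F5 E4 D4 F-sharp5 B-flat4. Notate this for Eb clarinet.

Written C4 sounds as Eb4 on the Eb clarinet, so concert pitches are written a minor third down.
D#4 gives B#3
F5 gives D5
E4 gives C#4
D4 gives B3
F#5 gives D#5
Bb4 gives G4

B#3 D5 C#4 B3 D#5 G4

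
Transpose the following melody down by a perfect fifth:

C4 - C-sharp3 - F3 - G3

F3 F#2 Bb2 C3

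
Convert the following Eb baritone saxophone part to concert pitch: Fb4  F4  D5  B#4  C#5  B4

Written C4 on the Eb baritone saxophone sounds as Eb2, a major thirteenth lower; apply that shift to every note.
Fb4 -> Abb2
F4 -> Ab2
D5 -> F3
B#4 -> D#3
C#5 -> E3
B4 -> D3

Abb2 Ab2 F3 D#3 E3 D3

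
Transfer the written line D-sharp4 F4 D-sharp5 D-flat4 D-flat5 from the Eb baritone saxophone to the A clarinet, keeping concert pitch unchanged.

A2 Cb3 A3 Abb2 Abb3

First find concert pitch: the Eb baritone saxophone sounds a major thirteenth below written, so D-sharp4 F4 D-sharp5 D-flat4 D-flat5 sounds F#2 Ab2 F#3 Fb2 Fb3.
Then write for A clarinet: it sounds a minor third below written, so the part must be a minor third above concert.
F#2 → A2
Ab2 → Cb3
F#3 → A3
Fb2 → Abb2
Fb3 → Abb3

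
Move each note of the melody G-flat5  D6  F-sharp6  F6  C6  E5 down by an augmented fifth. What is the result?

Cbb5 Gb5 Bb5 Bbb5 Fb5 Ab4

Gb5 -> Cbb5
D6 -> Gb5
F#6 -> Bb5
F6 -> Bbb5
C6 -> Fb5
E5 -> Ab4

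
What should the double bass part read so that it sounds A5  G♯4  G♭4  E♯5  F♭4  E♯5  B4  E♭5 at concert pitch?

The double bass sounds a perfect octave below written, so the written part must be a perfect octave above concert — transpose each note up.
A5 → A6
G#4 → G#5
Gb4 → Gb5
E#5 → E#6
Fb4 → Fb5
E#5 → E#6
B4 → B5
Eb5 → Eb6

A6 G#5 Gb5 E#6 Fb5 E#6 B5 Eb6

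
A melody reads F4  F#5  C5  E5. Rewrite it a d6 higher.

Dbb5 Db6 Abb5 Cb6

F4 becomes Dbb5
F#5 becomes Db6
C5 becomes Abb5
E5 becomes Cb6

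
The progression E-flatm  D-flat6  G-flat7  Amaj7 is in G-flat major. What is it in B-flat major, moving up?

Gm F6 Bb7 C#maj7

G-flat major up to B-flat major is a major third; each chord root moves by that interval while the quality stays the same.
E-flatm: root E-flat up a major third → G, giving Gm.
D-flat6: root D-flat up a major third → F, giving F6.
G-flat7: root G-flat up a major third → Bb, giving Bb7.
Amaj7: root A up a major third → C#, giving C#maj7.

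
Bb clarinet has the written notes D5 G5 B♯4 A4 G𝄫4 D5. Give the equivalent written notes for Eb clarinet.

First find concert pitch: the Bb clarinet sounds a major second below written, so D5 G5 B♯4 A4 G𝄫4 D5 sounds C5 F5 A#4 G4 Fbb4 C5.
Then write for Eb clarinet: it sounds a minor third above written, so the part must be a minor third below concert.
C5 → A4
F5 → D5
A#4 → F##4
G4 → E4
Fbb4 → Dbb4
C5 → A4

A4 D5 F##4 E4 Dbb4 A4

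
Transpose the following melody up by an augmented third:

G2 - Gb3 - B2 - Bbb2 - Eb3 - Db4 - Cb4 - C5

B#2 B3 D##3 D3 G#3 F#4 E4 E#5

G2 to B#2
Gb3 to B3
B2 to D##3
Bbb2 to D3
Eb3 to G#3
Db4 to F#4
Cb4 to E4
C5 to E#5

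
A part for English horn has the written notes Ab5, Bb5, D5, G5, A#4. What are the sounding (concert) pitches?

Db5 Eb5 G4 C5 D#4

Written C4 on the English horn sounds as F3, a perfect fifth lower; apply that shift to every note.
Ab5 -> Db5
Bb5 -> Eb5
D5 -> G4
G5 -> C5
A#4 -> D#4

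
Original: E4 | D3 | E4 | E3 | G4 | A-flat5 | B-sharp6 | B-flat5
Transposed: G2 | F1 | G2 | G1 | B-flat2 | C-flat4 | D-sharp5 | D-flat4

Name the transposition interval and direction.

down a major thirteenth

From E4 to G2 is 13 letter names — a thirteenth of some quality.
G2 to E4 is 21 semitones, which makes it a major thirteenth; the second version is lower, so the direction is down.
Checking another pair — Bb5 → Db4 — gives the same interval.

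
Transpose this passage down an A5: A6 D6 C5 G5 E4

A6 -> Db6
D6 -> Gb5
C5 -> Fb4
G5 -> Cb5
E4 -> Ab3

Db6 Gb5 Fb4 Cb5 Ab3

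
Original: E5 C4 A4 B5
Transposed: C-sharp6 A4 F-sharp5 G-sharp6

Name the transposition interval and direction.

up a major sixth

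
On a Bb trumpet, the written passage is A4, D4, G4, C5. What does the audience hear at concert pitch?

G4 C4 F4 Bb4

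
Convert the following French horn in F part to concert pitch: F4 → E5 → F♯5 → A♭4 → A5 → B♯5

Bb3 A4 B4 Db4 D5 E#5

The French horn in F sounds a perfect fifth below written, so transpose each written note down a perfect fifth.
F4 -> Bb3
E5 -> A4
F#5 -> B4
Ab4 -> Db4
A5 -> D5
B#5 -> E#5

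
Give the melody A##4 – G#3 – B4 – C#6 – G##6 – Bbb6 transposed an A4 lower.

An augmented fourth down from A##4 gives E#4.
G#3 down an augmented fourth is D3.
B4: a fourth down reaches F, and 6 semitones makes it F4.
An augmented fourth down from C#6 gives G5.
G##6: a fourth down reaches D, and 6 semitones makes it D#6.
An augmented fourth down from Bbb6 gives Fbb6.

E#4 D3 F4 G5 D#6 Fbb6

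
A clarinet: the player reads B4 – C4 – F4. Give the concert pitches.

Written C4 on the A clarinet sounds as A3, a minor third lower; apply that shift to every note.
B4 → G#4
C4 → A3
F4 → D4

G#4 A3 D4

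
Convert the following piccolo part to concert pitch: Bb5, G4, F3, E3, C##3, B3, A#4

The piccolo sounds a perfect octave above written, so transpose each written note up a perfect octave.
Bb5 to Bb6
G4 to G5
F3 to F4
E3 to E4
C##3 to C##4
B3 to B4
A#4 to A#5

Bb6 G5 F4 E4 C##4 B4 A#5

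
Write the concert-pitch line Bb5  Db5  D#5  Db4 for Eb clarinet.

The Eb clarinet sounds a minor third above written, so the written part must be a minor third below concert — transpose each note down.
Bb5 to G5
Db5 to Bb4
D#5 to B#4
Db4 to Bb3

G5 Bb4 B#4 Bb3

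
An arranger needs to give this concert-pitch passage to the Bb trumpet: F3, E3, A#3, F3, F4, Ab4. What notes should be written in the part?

G3 F#3 B#3 G3 G4 Bb4

Written C4 sounds as Bb3 on the Bb trumpet, so concert pitches are written a major second up.
F3 to G3
E3 to F#3
A#3 to B#3
F3 to G3
F4 to G4
Ab4 to Bb4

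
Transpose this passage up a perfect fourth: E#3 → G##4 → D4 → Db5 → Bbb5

A#3 C##5 G4 Gb5 Ebb6

E#3 gives A#3
G##4 gives C##5
D4 gives G4
Db5 gives Gb5
Bbb5 gives Ebb6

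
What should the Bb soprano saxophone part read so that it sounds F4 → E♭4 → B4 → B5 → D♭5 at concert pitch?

Written C4 sounds as Bb3 on the Bb soprano saxophone, so concert pitches are written a major second up.
F4 -> G4
Eb4 -> F4
B4 -> C#5
B5 -> C#6
Db5 -> Eb5

G4 F4 C#5 C#6 Eb5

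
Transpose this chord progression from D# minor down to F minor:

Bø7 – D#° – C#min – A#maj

D# minor down to F minor is an augmented sixth; each chord root moves by that interval while the quality stays the same.
Bø7: root B down an augmented sixth → Db, giving Dbø7.
D#°: root D# down an augmented sixth → F, giving F°.
C#min: root C# down an augmented sixth → Eb, giving Ebmin.
A#maj: root A# down an augmented sixth → C, giving Cmaj.

Dbø7 F° Ebmin Cmaj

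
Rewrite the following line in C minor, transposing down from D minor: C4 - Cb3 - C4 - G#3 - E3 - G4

Bb3 Bbb2 Bb3 F#3 D3 F4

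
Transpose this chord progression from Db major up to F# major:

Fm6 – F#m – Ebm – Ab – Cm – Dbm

Db major up to F# major is an augmented third; each chord root moves by that interval while the quality stays the same.
Fm6: root F up an augmented third → A#, giving A#m6.
F#m: root F# up an augmented third → A##, giving A##m.
Ebm: root Eb up an augmented third → G#, giving G#m.
Ab: root Ab up an augmented third → C#, giving C#.
Cm: root C up an augmented third → E#, giving E#m.
Dbm: root Db up an augmented third → F#, giving F#m.

A#m6 A##m G#m C# E#m F#m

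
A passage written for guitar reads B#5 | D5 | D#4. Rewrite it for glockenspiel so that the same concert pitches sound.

First find concert pitch: the guitar sounds a perfect octave below written, so B#5 D5 D#4 sounds B#4 D4 D#3.
Then write for glockenspiel: it sounds a perfect fifteenth above written, so the part must be a perfect fifteenth below concert.
B#4 → B#2
D4 → D2
D#3 → D#1

B#2 D2 D#1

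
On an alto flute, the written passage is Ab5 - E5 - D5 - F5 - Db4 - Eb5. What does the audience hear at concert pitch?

The alto flute sounds a perfect fourth below written, so transpose each written note down a perfect fourth.
Ab5 → Eb5
E5 → B4
D5 → A4
F5 → C5
Db4 → Ab3
Eb5 → Bb4

Eb5 B4 A4 C5 Ab3 Bb4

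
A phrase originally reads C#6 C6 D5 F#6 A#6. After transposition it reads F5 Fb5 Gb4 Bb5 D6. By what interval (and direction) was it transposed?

down an augmented fifth

From C#6 to F5 is 5 letter names — a fifth of some quality.
F5 to C#6 is 8 semitones, which makes it an augmented fifth; the second version is lower, so the direction is down.
Checking another pair — A#6 → D6 — gives the same interval.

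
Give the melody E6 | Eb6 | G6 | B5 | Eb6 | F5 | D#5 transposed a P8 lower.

E6 gives E5
Eb6 gives Eb5
G6 gives G5
B5 gives B4
Eb6 gives Eb5
F5 gives F4
D#5 gives D#4

E5 Eb5 G5 B4 Eb5 F4 D#4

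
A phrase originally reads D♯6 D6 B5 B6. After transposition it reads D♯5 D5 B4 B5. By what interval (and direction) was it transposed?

down a perfect octave

From D#6 to D#5 is 8 letter names — an octave of some quality.
D#5 to D#6 is 12 semitones, which makes it a perfect octave; the second version is lower, so the direction is down.
Checking another pair — B6 → B5 — gives the same interval.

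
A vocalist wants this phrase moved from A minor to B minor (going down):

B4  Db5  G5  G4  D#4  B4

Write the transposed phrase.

C#4 Eb4 A4 A3 E#3 C#4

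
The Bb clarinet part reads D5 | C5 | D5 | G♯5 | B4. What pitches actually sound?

C5 Bb4 C5 F#5 A4

Written C4 on the Bb clarinet sounds as Bb3, a major second lower; apply that shift to every note.
D5 becomes C5
C5 becomes Bb4
D5 becomes C5
G#5 becomes F#5
B4 becomes A4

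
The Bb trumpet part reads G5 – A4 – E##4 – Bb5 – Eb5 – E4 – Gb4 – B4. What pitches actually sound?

The Bb trumpet sounds a major second below written, so transpose each written note down a major second.
G5 → F5
A4 → G4
E##4 → D##4
Bb5 → Ab5
Eb5 → Db5
E4 → D4
Gb4 → Fb4
B4 → A4

F5 G4 D##4 Ab5 Db5 D4 Fb4 A4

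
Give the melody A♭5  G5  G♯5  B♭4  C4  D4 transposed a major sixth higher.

Ab5 becomes F6
G5 becomes E6
G#5 becomes E#6
Bb4 becomes G5
C4 becomes A4
D4 becomes B4

F6 E6 E#6 G5 A4 B4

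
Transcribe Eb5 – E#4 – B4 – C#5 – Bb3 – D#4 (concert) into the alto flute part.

The alto flute sounds a perfect fourth below written, so the written part must be a perfect fourth above concert — transpose each note up.
Eb5 → Ab5
E#4 → A#4
B4 → E5
C#5 → F#5
Bb3 → Eb4
D#4 → G#4

Ab5 A#4 E5 F#5 Eb4 G#4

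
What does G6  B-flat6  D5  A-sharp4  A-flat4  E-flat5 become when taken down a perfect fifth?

C6 Eb6 G4 D#4 Db4 Ab4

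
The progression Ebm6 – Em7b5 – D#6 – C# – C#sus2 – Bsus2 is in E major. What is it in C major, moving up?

Cbm6 Cm7b5 B6 A Asus2 Gsus2

E major up to C major is a minor sixth; each chord root moves by that interval while the quality stays the same.
Ebm6: root Eb up a minor sixth → Cb, giving Cbm6.
Em7b5: root E up a minor sixth → C, giving Cm7b5.
D#6: root D# up a minor sixth → B, giving B6.
C#: root C# up a minor sixth → A, giving A.
C#sus2: root C# up a minor sixth → A, giving Asus2.
Bsus2: root B up a minor sixth → G, giving Gsus2.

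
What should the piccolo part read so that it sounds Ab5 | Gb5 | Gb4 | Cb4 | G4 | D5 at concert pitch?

Ab4 Gb4 Gb3 Cb3 G3 D4

Written C4 sounds as C5 on the piccolo, so concert pitches are written a perfect octave down.
Ab5 -> Ab4
Gb5 -> Gb4
Gb4 -> Gb3
Cb4 -> Cb3
G4 -> G3
D5 -> D4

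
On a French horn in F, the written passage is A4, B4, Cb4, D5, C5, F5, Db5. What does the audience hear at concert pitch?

D4 E4 Fb3 G4 F4 Bb4 Gb4

The French horn in F sounds a perfect fifth below written, so transpose each written note down a perfect fifth.
A4 -> D4
B4 -> E4
Cb4 -> Fb3
D5 -> G4
C5 -> F4
F5 -> Bb4
Db5 -> Gb4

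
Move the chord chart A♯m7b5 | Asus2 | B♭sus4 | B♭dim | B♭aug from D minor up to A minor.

E#m7b5 Esus2 Fsus4 Fdim Faug

D minor up to A minor is a perfect fifth; each chord root moves by that interval while the quality stays the same.
A♯m7b5: root A♯ up a perfect fifth → E#, giving E#m7b5.
Asus2: root A up a perfect fifth → E, giving Esus2.
B♭sus4: root B♭ up a perfect fifth → F, giving Fsus4.
B♭dim: root B♭ up a perfect fifth → F, giving Fdim.
B♭aug: root B♭ up a perfect fifth → F, giving Faug.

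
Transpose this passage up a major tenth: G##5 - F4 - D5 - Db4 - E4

B##6 A5 F#6 F5 G#5

G##5: a tenth up reaches B, and 16 semitones makes it B##6.
F4 up a major tenth is A5.
D5: a tenth up reaches F, and 16 semitones makes it F#6.
Db4 up a major tenth is F5.
E4: a tenth up reaches G, and 16 semitones makes it G#5.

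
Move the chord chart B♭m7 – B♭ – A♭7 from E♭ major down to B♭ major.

E♭ major down to B♭ major is a perfect fourth; each chord root moves by that interval while the quality stays the same.
B♭m7: root B♭ down a perfect fourth → F, giving Fm7.
B♭: root B♭ down a perfect fourth → F, giving F.
A♭7: root A♭ down a perfect fourth → Eb, giving Eb7.

Fm7 F Eb7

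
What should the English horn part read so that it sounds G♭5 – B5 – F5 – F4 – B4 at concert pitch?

Db6 F#6 C6 C5 F#5

Written C4 sounds as F3 on the English horn, so concert pitches are written a perfect fifth up.
Gb5 becomes Db6
B5 becomes F#6
F5 becomes C6
F4 becomes C5
B4 becomes F#5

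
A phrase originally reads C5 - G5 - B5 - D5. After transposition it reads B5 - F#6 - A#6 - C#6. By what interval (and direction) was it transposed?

up a major seventh

From C5 to B5 is 7 letter names — a seventh of some quality.
C5 to B5 is 11 semitones, which makes it a major seventh; the second version is higher, so the direction is up.
Checking another pair — D5 → C#6 — gives the same interval.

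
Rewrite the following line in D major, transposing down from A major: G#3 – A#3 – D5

C#3 D#3 G4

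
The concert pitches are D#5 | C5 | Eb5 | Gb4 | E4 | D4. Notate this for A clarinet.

F#5 Eb5 Gb5 Bbb4 G4 F4

The A clarinet sounds a minor third below written, so the written part must be a minor third above concert — transpose each note up.
D#5 -> F#5
C5 -> Eb5
Eb5 -> Gb5
Gb4 -> Bbb4
E4 -> G4
D4 -> F4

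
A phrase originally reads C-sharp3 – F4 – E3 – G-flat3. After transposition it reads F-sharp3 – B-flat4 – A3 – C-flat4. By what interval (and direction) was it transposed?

up a perfect fourth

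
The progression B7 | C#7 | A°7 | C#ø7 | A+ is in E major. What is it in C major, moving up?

E major up to C major is a minor sixth; each chord root moves by that interval while the quality stays the same.
B7: root B up a minor sixth → G, giving G7.
C#7: root C# up a minor sixth → A, giving A7.
A°7: root A up a minor sixth → F, giving F°7.
C#ø7: root C# up a minor sixth → A, giving Aø7.
A+: root A up a minor sixth → F, giving F+.

G7 A7 F°7 Aø7 F+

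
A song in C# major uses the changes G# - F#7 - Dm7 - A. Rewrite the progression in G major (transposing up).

D C7 Abm7 Eb

C# major up to G major is a diminished fifth; each chord root moves by that interval while the quality stays the same.
G#: root G# up a diminished fifth → D, giving D.
F#7: root F# up a diminished fifth → C, giving C7.
Dm7: root D up a diminished fifth → Ab, giving Abm7.
A: root A up a diminished fifth → Eb, giving Eb.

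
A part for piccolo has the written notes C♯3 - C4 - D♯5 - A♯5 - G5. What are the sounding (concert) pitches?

C#4 C5 D#6 A#6 G6

The piccolo sounds a perfect octave above written, so transpose each written note up a perfect octave.
C#3 -> C#4
C4 -> C5
D#5 -> D#6
A#5 -> A#6
G5 -> G6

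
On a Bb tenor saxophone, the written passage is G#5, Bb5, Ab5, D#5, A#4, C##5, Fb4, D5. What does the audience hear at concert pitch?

F#4 Ab4 Gb4 C#4 G#3 B#3 Ebb3 C4

Written C4 on the Bb tenor saxophone sounds as Bb2, a major ninth lower; apply that shift to every note.
G#5 to F#4
Bb5 to Ab4
Ab5 to Gb4
D#5 to C#4
A#4 to G#3
C##5 to B#3
Fb4 to Ebb3
D5 to C4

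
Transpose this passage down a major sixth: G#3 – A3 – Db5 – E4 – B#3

G#3 down a major sixth is B2.
A3: a sixth down reaches C, and 9 semitones makes it C3.
A major sixth down from Db5 gives Fb4.
E4 down a major sixth is G3.
B#3 down a major sixth is D#3.

B2 C3 Fb4 G3 D#3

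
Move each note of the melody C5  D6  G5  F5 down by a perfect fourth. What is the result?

G4 A5 D5 C5

C5 -> G4
D6 -> A5
G5 -> D5
F5 -> C5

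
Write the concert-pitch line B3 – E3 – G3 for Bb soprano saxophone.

C#4 F#3 A3

Written C4 sounds as Bb3 on the Bb soprano saxophone, so concert pitches are written a major second up.
B3 gives C#4
E3 gives F#3
G3 gives A3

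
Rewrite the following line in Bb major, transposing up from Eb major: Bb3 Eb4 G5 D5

Eb major to Bb major up is a perfect fifth, so every note moves up by that interval.
Bb3 gives F4
Eb4 gives Bb4
G5 gives D6
D5 gives A5

F4 Bb4 D6 A5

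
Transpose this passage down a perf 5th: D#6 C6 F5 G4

G#5 F5 Bb4 C4

D#6 to G#5
C6 to F5
F5 to Bb4
G4 to C4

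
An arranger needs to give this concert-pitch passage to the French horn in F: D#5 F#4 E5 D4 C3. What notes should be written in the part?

A#5 C#5 B5 A4 G3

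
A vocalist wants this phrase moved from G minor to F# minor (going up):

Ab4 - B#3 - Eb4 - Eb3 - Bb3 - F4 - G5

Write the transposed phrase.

From G up to F# is a major seventh; apply that to each pitch.
Ab4 -> G5
B#3 -> A##4
Eb4 -> D5
Eb3 -> D4
Bb3 -> A4
F4 -> E5
G5 -> F#6

G5 A##4 D5 D4 A4 E5 F#6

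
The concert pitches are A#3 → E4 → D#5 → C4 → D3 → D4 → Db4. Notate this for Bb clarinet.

B#3 F#4 E#5 D4 E3 E4 Eb4

Written C4 sounds as Bb3 on the Bb clarinet, so concert pitches are written a major second up.
A#3 gives B#3
E4 gives F#4
D#5 gives E#5
C4 gives D4
D3 gives E3
D4 gives E4
Db4 gives Eb4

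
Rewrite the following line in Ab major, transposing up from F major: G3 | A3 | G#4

Bb3 C4 B4

From F up to Ab is a minor third; apply that to each pitch.
G3 -> Bb3
A3 -> C4
G#4 -> B4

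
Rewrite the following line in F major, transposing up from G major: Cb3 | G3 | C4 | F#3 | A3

From G up to F is a minor seventh; apply that to each pitch.
Cb3 gives Bbb3
G3 gives F4
C4 gives Bb4
F#3 gives E4
A3 gives G4

Bbb3 F4 Bb4 E4 G4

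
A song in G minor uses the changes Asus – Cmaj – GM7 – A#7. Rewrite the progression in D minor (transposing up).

G minor up to D minor is a perfect fifth; each chord root moves by that interval while the quality stays the same.
Asus: root A up a perfect fifth → E, giving Esus.
Cmaj: root C up a perfect fifth → G, giving Gmaj.
GM7: root G up a perfect fifth → D, giving DM7.
A#7: root A# up a perfect fifth → E#, giving E#7.

Esus Gmaj DM7 E#7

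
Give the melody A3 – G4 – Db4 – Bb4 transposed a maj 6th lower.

A3 down a major sixth is C3.
G4 down a major sixth is Bb3.
A major sixth down from Db4 gives Fb3.
Bb4 down a major sixth is Db4.

C3 Bb3 Fb3 Db4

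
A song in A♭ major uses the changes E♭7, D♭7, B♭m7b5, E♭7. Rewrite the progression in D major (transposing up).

A♭ major up to D major is an augmented fourth; each chord root moves by that interval while the quality stays the same.
E♭7: root E♭ up an augmented fourth → A, giving A7.
D♭7: root D♭ up an augmented fourth → G, giving G7.
B♭m7b5: root B♭ up an augmented fourth → E, giving Em7b5.
E♭7: root E♭ up an augmented fourth → A, giving A7.

A7 G7 Em7b5 A7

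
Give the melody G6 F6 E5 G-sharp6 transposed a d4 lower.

G6: a fourth down reaches D, and 4 semitones makes it D#6.
A diminished fourth down from F6 gives C#6.
A diminished fourth down from E5 gives B#4.
G#6: a fourth down reaches D, and 4 semitones makes it D##6.

D#6 C#6 B#4 D##6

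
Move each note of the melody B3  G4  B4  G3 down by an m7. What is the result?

C#3 A3 C#4 A2

B3 becomes C#3
G4 becomes A3
B4 becomes C#4
G3 becomes A2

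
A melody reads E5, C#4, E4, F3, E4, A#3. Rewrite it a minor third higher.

E5 to G5
C#4 to E4
E4 to G4
F3 to Ab3
E4 to G4
A#3 to C#4

G5 E4 G4 Ab3 G4 C#4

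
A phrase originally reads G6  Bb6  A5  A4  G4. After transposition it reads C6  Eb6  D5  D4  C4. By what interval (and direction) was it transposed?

down a perfect fifth

From G6 to C6 is 5 letter names — a fifth of some quality.
C6 to G6 is 7 semitones, which makes it a perfect fifth; the second version is lower, so the direction is down.
Checking another pair — G4 → C4 — gives the same interval.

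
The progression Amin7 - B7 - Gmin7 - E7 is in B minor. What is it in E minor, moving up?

B minor up to E minor is a perfect fourth; each chord root moves by that interval while the quality stays the same.
Amin7: root A up a perfect fourth → D, giving Dmin7.
B7: root B up a perfect fourth → E, giving E7.
Gmin7: root G up a perfect fourth → C, giving Cmin7.
E7: root E up a perfect fourth → A, giving A7.

Dmin7 E7 Cmin7 A7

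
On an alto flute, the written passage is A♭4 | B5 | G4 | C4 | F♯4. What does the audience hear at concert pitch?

The alto flute sounds a perfect fourth below written, so transpose each written note down a perfect fourth.
Ab4 to Eb4
B5 to F#5
G4 to D4
C4 to G3
F#4 to C#4

Eb4 F#5 D4 G3 C#4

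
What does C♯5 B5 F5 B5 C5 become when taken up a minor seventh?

B5 A6 Eb6 A6 Bb5

C#5 gives B5
B5 gives A6
F5 gives Eb6
B5 gives A6
C5 gives Bb5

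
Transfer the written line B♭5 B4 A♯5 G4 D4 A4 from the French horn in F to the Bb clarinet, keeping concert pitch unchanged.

First find concert pitch: the French horn in F sounds a perfect fifth below written, so B♭5 B4 A♯5 G4 D4 A4 sounds Eb5 E4 D#5 C4 G3 D4.
Then write for Bb clarinet: it sounds a major second below written, so the part must be a major second above concert.
Eb5 → F5
E4 → F#4
D#5 → E#5
C4 → D4
G3 → A3
D4 → E4

F5 F#4 E#5 D4 A3 E4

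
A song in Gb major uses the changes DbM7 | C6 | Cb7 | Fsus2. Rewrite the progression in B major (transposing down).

F#M7 E#6 E7 A#sus2

Gb major down to B major is a diminished sixth; each chord root moves by that interval while the quality stays the same.
DbM7: root Db down a diminished sixth → F#, giving F#M7.
C6: root C down a diminished sixth → E#, giving E#6.
Cb7: root Cb down a diminished sixth → E, giving E7.
Fsus2: root F down a diminished sixth → A#, giving A#sus2.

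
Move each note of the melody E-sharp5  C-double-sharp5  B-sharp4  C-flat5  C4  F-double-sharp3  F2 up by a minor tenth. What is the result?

G#6 E#6 D#6 Ebb6 Eb5 A#4 Ab3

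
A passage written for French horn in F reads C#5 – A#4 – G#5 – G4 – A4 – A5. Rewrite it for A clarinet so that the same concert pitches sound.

A4 F#4 E5 Eb4 F4 F5

First find concert pitch: the French horn in F sounds a perfect fifth below written, so C#5 A#4 G#5 G4 A4 A5 sounds F#4 D#4 C#5 C4 D4 D5.
Then write for A clarinet: it sounds a minor third below written, so the part must be a minor third above concert.
F#4 → A4
D#4 → F#4
C#5 → E5
C4 → Eb4
D4 → F4
D5 → F5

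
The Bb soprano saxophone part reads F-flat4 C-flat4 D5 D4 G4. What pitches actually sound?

Ebb4 Bbb3 C5 C4 F4

Written C4 on the Bb soprano saxophone sounds as Bb3, a major second lower; apply that shift to every note.
Fb4 -> Ebb4
Cb4 -> Bbb3
D5 -> C5
D4 -> C4
G4 -> F4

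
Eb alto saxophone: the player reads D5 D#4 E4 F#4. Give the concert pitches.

Written C4 on the Eb alto saxophone sounds as Eb3, a major sixth lower; apply that shift to every note.
D5 -> F4
D#4 -> F#3
E4 -> G3
F#4 -> A3

F4 F#3 G3 A3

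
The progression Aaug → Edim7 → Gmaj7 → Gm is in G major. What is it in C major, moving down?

Daug Adim7 Cmaj7 Cm

G major down to C major is a perfect fifth; each chord root moves by that interval while the quality stays the same.
Aaug: root A down a perfect fifth → D, giving Daug.
Edim7: root E down a perfect fifth → A, giving Adim7.
Gmaj7: root G down a perfect fifth → C, giving Cmaj7.
Gm: root G down a perfect fifth → C, giving Cm.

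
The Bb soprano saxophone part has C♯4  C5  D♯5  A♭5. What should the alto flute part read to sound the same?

First find concert pitch: the Bb soprano saxophone sounds a major second below written, so C♯4 C5 D♯5 A♭5 sounds B3 Bb4 C#5 Gb5.
Then write for alto flute: it sounds a perfect fourth below written, so the part must be a perfect fourth above concert.
B3 → E4
Bb4 → Eb5
C#5 → F#5
Gb5 → Cb6

E4 Eb5 F#5 Cb6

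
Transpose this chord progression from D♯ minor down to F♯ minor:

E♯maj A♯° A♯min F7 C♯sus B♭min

G#maj C#° C#min Ab7 Esus Dbmin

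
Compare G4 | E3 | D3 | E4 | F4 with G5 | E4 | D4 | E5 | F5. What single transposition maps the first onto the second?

up a perfect octave

From G4 to G5 is 8 letter names — an octave of some quality.
G4 to G5 is 12 semitones, which makes it a perfect octave; the second version is higher, so the direction is up.
Checking another pair — F4 → F5 — gives the same interval.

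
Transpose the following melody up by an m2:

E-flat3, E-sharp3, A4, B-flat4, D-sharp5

Fb3 F#3 Bb4 Cb5 E5

Eb3 up a minor second is Fb3.
E#3 up a minor second is F#3.
A minor second up from A4 gives Bb4.
Bb4: a second up reaches C, and 1 semitone makes it Cb5.
A minor second up from D#5 gives E5.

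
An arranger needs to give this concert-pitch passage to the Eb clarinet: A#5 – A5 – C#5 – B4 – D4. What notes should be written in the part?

F##5 F#5 A#4 G#4 B3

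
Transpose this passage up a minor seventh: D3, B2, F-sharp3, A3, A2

D3 -> C4
B2 -> A3
F#3 -> E4
A3 -> G4
A2 -> G3

C4 A3 E4 G4 G3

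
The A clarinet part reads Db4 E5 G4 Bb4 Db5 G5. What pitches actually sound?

Bb3 C#5 E4 G4 Bb4 E5

The A clarinet sounds a minor third below written, so transpose each written note down a minor third.
Db4 to Bb3
E5 to C#5
G4 to E4
Bb4 to G4
Db5 to Bb4
G5 to E5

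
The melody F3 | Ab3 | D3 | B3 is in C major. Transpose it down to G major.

C major to G major down is a perfect fourth, so every note moves down by that interval.
F3 gives C3
Ab3 gives Eb3
D3 gives A2
B3 gives F#3

C3 Eb3 A2 F#3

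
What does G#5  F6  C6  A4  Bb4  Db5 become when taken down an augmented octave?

G#5 down an augmented octave is G4.
An augmented octave down from F6 gives Fb5.
C6 down an augmented octave is Cb5.
A4 down an augmented octave is Ab3.
Bb4: an octave down reaches B, and 13 semitones makes it Bbb3.
Db5 down an augmented octave is Dbb4.

G4 Fb5 Cb5 Ab3 Bbb3 Dbb4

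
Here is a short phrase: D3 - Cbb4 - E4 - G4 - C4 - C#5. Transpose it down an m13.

A minor thirteenth down from D3 gives F#1.
Cbb4: a thirteenth down reaches E, and 20 semitones makes it Ebb2.
E4: a thirteenth down reaches G, and 20 semitones makes it G#2.
G4 down a minor thirteenth is B2.
C4 down a minor thirteenth is E2.
A minor thirteenth down from C#5 gives E#3.

F#1 Ebb2 G#2 B2 E2 E#3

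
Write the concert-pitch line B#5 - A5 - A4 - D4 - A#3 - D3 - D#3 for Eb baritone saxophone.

G##7 F#7 F#6 B5 F##5 B4 B#4

Written C4 sounds as Eb2 on the Eb baritone saxophone, so concert pitches are written a major thirteenth up.
B#5 gives G##7
A5 gives F#7
A4 gives F#6
D4 gives B5
A#3 gives F##5
D3 gives B4
D#3 gives B#4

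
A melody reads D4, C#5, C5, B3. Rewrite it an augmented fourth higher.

G#4 F##5 F#5 E#4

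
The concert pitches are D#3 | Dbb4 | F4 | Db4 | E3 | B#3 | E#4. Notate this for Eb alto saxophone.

The Eb alto saxophone sounds a major sixth below written, so the written part must be a major sixth above concert — transpose each note up.
D#3 to B#3
Dbb4 to Bbb4
F4 to D5
Db4 to Bb4
E3 to C#4
B#3 to G##4
E#4 to C##5

B#3 Bbb4 D5 Bb4 C#4 G##4 C##5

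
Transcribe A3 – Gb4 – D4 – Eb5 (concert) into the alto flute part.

D4 Cb5 G4 Ab5

Written C4 sounds as G3 on the alto flute, so concert pitches are written a perfect fourth up.
A3 → D4
Gb4 → Cb5
D4 → G4
Eb5 → Ab5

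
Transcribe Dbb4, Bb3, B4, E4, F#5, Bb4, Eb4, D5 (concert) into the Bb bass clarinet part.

Ebb5 C5 C#6 F#5 G#6 C6 F5 E6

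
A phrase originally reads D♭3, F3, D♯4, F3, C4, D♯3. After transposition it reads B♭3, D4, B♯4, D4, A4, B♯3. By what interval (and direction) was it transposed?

up a major sixth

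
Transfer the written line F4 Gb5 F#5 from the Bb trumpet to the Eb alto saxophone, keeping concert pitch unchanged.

First find concert pitch: the Bb trumpet sounds a major second below written, so F4 Gb5 F#5 sounds Eb4 Fb5 E5.
Then write for Eb alto saxophone: it sounds a major sixth below written, so the part must be a major sixth above concert.
Eb4 → C5
Fb5 → Db6
E5 → C#6

C5 Db6 C#6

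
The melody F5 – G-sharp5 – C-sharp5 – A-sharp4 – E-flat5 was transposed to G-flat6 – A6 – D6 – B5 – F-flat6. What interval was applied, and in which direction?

From F5 to Gb6 is 9 letter names — a ninth of some quality.
F5 to Gb6 is 13 semitones, which makes it a minor ninth; the second version is higher, so the direction is up.
Checking another pair — Eb5 → Fb6 — gives the same interval.

up a minor ninth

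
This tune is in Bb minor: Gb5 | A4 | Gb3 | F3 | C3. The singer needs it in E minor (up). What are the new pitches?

C6 D#5 C4 B3 F#3

Bb minor to E minor up is an augmented fourth, so every note moves up by that interval.
Gb5 to C6
A4 to D#5
Gb3 to C4
F3 to B3
C3 to F#3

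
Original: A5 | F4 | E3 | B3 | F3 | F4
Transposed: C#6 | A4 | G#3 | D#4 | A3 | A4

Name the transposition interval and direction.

up a major third

From A5 to C#6 is 3 letter names — a third of some quality.
A5 to C#6 is 4 semitones, which makes it a major third; the second version is higher, so the direction is up.
Checking another pair — F4 → A4 — gives the same interval.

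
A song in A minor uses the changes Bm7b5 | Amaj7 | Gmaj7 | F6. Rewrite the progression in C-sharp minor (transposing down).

A minor down to C-sharp minor is a minor sixth; each chord root moves by that interval while the quality stays the same.
Bm7b5: root B down a minor sixth → D#, giving D#m7b5.
Amaj7: root A down a minor sixth → C#, giving C#maj7.
Gmaj7: root G down a minor sixth → B, giving Bmaj7.
F6: root F down a minor sixth → A, giving A6.

D#m7b5 C#maj7 Bmaj7 A6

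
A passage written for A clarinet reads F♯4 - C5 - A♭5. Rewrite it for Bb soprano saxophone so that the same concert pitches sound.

E#4 B4 G5

First find concert pitch: the A clarinet sounds a minor third below written, so F♯4 C5 A♭5 sounds D#4 A4 F5.
Then write for Bb soprano saxophone: it sounds a major second below written, so the part must be a major second above concert.
D#4 → E#4
A4 → B4
F5 → G5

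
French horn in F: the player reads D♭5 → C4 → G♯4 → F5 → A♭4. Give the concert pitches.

Gb4 F3 C#4 Bb4 Db4

The French horn in F sounds a perfect fifth below written, so transpose each written note down a perfect fifth.
Db5 -> Gb4
C4 -> F3
G#4 -> C#4
F5 -> Bb4
Ab4 -> Db4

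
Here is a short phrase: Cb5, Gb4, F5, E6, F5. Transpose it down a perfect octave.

Cb4 Gb3 F4 E5 F4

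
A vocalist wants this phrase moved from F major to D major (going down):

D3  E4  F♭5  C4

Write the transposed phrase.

From F down to D is a minor third; apply that to each pitch.
D3 -> B2
E4 -> C#4
Fb5 -> Db5
C4 -> A3

B2 C#4 Db5 A3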